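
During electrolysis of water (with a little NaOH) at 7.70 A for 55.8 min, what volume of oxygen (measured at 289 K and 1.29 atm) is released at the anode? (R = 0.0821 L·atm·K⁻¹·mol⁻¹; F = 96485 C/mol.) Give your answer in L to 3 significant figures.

1.23 L

Q = It = 7.70 × 3348 = 25780 C
n(e⁻) = Q/F = 25780/96485 = 0.2672 mol
2H₂O → O₂ + 4H⁺ + 4e⁻, so n(O₂) = 0.2672 / 4 = 0.06680 mol
V = nRT/P = 0.06680 × 0.0821 × 289 / 1.29 = 1.229 L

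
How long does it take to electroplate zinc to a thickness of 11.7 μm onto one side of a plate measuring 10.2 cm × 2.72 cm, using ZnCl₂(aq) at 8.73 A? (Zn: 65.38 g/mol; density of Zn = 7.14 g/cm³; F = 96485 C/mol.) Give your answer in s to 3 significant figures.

Plated area = 10.2 × 2.72 = 27.74 cm²
Volume = 27.74 × 11.7×10⁻⁴ cm = 0.03246 cm³
m(Zn) = 0.03246 × 7.14 = 0.2318 g
n(Zn) = 0.2318 / 65.38 = 0.003545 mol; n(e⁻) = 2 × 0.003545 = 0.007090 mol
Q = 0.007090 × 96485 = 684.1 C
t = 684.1 / 8.73 = 78.36 s

78.4 s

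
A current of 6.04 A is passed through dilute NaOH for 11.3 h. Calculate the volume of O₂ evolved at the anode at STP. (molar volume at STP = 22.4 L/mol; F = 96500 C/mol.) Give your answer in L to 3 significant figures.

14.3 L

Q = It = 6.04 × 40680 = 2.457×10^5 C
Moles of electrons = 2.457×10^5 / 96500 = 2.546 mol
2H₂O → O₂ + 4H⁺ + 4e⁻, so n(O₂) = 2.546 / 4 = 0.6365 mol
V = 0.6365 × 22.4 = 14.26 L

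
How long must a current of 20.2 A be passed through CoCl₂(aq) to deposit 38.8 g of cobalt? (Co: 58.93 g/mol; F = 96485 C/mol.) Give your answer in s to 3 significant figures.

6290 s

n(Co) = 38.8 / 58.93 = 0.6584 mol
Co²⁺ + 2e⁻ → Co, so n(e⁻) = 2 × 0.6584 = 1.317 mol
Q = 1.317 × 96485 = 1.271×10^5 C
t = Q / I = 1.271×10^5 / 20.2 = 6292 s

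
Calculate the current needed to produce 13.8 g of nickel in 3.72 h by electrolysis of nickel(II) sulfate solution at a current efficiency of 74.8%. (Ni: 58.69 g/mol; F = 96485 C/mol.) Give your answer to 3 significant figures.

n(Ni) = 13.8 / 58.69 = 0.2351 mol
Ni²⁺ + 2e⁻ → Ni, so n(e⁻) = 2 × 0.2351 = 0.4702 mol
Q = 0.4702 × 96485 / 0.748 = 60650 C
I = Q / t = 60650 / 13392 s = 4.53 A

4.53 A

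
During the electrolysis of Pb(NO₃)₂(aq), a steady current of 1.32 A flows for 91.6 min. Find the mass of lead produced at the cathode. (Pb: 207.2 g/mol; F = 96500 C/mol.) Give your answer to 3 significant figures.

Q = It = 1.32 × 5496 = 7255 C
n(e⁻) = 7255 / 96500 = 0.07518 mol
Pb²⁺ + 2e⁻ → Pb, so n(Pb) = 0.07518 / 2 = 0.03759 mol
m = 0.03759 × 207.2 = 7.79 g

7.79 g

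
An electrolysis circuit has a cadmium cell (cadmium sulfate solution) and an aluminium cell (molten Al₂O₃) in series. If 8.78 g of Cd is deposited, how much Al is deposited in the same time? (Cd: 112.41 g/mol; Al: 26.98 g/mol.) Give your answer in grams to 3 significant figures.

n(Cd) = 8.78 / 112.41 = 0.07811 mol
Cd²⁺ + 2e⁻ → Cd, so n(e⁻) = 2 × 0.07811 = 0.1562 mol
The cells are in series, so the same charge (and hence the same n(e⁻) = 0.1562 mol) passes through both.
Al³⁺ + 3e⁻ → Al, so n(Al) = 0.1562 / 3 = 0.05207 mol
m(Al) = 0.05207 × 26.98 = 1.40 g

1.40 g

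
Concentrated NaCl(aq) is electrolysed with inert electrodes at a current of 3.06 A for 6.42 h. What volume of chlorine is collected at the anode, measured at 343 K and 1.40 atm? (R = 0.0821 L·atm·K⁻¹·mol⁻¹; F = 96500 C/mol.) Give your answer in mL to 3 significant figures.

7370 mL

Charge passed = 3.06 × 23112 = 70720 C
n(e⁻) = 70720 / 96500 = 0.7328 mol
2Cl⁻ → Cl₂ + 2e⁻, so n(Cl₂) = 0.7328 / 2 = 0.3664 mol
V = nRT/P = 0.3664 × 0.0821 × 343 / 1.40 = 7.370 L
= 7370 mL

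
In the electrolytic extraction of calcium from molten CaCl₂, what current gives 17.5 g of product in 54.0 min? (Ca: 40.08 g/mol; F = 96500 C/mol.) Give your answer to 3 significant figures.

n(Ca) = 17.5 / 40.08 = 0.4366 mol
Ca²⁺ + 2e⁻ → Ca, so n(e⁻) = 2 × 0.4366 = 0.8732 mol
Q = 0.8732 × 96500 = 84260 C
I = Q / t = 84260 / 3240 s = 26.0 A

26.0 A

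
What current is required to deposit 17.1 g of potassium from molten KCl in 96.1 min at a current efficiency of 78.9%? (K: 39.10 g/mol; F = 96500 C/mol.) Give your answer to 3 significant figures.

9.28 A

n(K) = 17.1 / 39.10 = 0.4373 mol
K⁺ + e⁻ → K, so n(e⁻) = 0.4373 mol
Q = 0.4373 × 96500 / 0.789 = 53480 C
I = Q / t = 53480 / 5766 s = 9.28 A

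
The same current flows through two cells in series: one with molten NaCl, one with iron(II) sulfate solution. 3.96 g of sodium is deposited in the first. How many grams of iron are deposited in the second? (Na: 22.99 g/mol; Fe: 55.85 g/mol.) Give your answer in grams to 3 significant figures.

n(Na) = 3.96 / 22.99 = 0.1722 mol
Na⁺ + e⁻ → Na, so n(e⁻) = 0.1722 mol
Since the cells are in series, n(e⁻) in the Fe cell is also 0.1722 mol.
Fe²⁺ + 2e⁻ → Fe, so n(Fe) = 0.1722 / 2 = 0.08610 mol
m(Fe) = 0.08610 × 55.85 = 4.81 g

4.81 g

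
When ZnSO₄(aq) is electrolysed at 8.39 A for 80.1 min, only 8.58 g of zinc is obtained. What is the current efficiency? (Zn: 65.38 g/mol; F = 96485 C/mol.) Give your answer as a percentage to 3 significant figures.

62.8%

Q = 8.39 × 4806 = 40320 C
n(e⁻) = 40320 / 96485 = 0.4179 mol
Zn²⁺ + 2e⁻ → Zn, so theoretical n(Zn) = 0.2090 mol → 13.66 g
Efficiency = 8.58 / 13.66 = 0.6281 = 62.8%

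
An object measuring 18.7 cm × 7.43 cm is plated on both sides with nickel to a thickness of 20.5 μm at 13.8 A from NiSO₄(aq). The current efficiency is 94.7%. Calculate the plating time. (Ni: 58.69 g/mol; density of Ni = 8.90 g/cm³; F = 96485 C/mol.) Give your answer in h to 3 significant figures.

Plated area = 2 × 18.7 × 7.43 = 277.9 cm²
Volume = 277.9 × 20.5×10⁻⁴ cm = 0.5697 cm³
m(Ni) = 0.5697 × 8.90 = 5.070 g
n(Ni) = 5.070 / 58.69 = 0.08639 mol; n(e⁻) = 2 × 0.08639 = 0.1728 mol
Q = 0.1728 × 96485 / 0.947 = 17610 C
t = 17610 / 13.8 = 1276 s = 0.354 h

0.354 h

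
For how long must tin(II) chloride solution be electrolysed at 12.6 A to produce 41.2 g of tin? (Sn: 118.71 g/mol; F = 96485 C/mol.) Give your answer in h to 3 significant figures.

n(Sn) = 41.2 / 118.71 = 0.3471 mol
Sn²⁺ + 2e⁻ → Sn, so n(e⁻) = 2 × 0.3471 = 0.6942 mol
Q = 0.6942 × 96485 = 66980 C
t = Q / I = 66980 / 12.6 = 5316 s = 1.48 h

1.48 h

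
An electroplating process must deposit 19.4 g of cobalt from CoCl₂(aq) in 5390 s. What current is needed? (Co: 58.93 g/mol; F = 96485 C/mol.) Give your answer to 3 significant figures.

n(Co) = 19.4 / 58.93 = 0.3292 mol
Co²⁺ + 2e⁻ → Co, so n(e⁻) = 2 × 0.3292 = 0.6584 mol
Q = 0.6584 × 96485 = 63530 C
I = Q / t = 63530 / 5390 s = 11.8 A

11.8 A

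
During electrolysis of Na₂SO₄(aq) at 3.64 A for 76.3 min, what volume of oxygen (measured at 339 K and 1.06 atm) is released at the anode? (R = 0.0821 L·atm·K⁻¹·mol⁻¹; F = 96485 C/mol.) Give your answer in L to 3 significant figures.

1.13 L

Charge passed = 3.64 × 4578 = 16660 C
n(e⁻) = 16660 / 96485 = 0.1727 mol
2H₂O → O₂ + 4H⁺ + 4e⁻, so n(O₂) = 0.1727 / 4 = 0.04318 mol
V = nRT/P = 0.04318 × 0.0821 × 339 / 1.06 = 1.134 L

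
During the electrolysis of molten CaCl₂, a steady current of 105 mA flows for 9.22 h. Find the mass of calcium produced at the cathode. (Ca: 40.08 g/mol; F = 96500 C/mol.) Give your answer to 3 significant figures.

0.724 g

Q = It = 0.105 × 33192 = 3485 C
n(e⁻) = Q/F = 3485/96500 = 0.03611 mol
Ca²⁺ + 2e⁻ → Ca, so n(Ca) = 0.03611 / 2 = 0.01806 mol
m = 0.01806 × 40.08 = 0.724 g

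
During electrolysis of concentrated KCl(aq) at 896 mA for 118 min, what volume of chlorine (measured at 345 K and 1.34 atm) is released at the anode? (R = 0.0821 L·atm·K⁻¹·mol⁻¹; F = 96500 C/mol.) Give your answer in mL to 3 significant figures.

695 mL

Q = 0.896 A × 7080 s = 6344 C
n(e⁻) = Q/F = 6344/96500 = 0.06574 mol
2Cl⁻ → Cl₂ + 2e⁻, so n(Cl₂) = 0.06574 / 2 = 0.03287 mol
V = nRT/P = 0.03287 × 0.0821 × 345 / 1.34 = 0.6948 L
= 695 mL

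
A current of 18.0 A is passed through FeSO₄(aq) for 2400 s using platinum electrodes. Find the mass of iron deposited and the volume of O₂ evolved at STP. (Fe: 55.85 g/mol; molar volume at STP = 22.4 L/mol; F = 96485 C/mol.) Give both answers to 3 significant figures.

12.5 g Fe; 2.51 L O₂

Q = 18.0 × 2400 = 43200 C; n(e⁻) = 43200 / 96485 = 0.4477 mol
Cathode: Fe²⁺ + 2e⁻ → Fe → n(Fe) = 0.4477/2 = 0.2239 mol → 12.5 g
Anode: 2H₂O → O₂ + 4H⁺ + 4e⁻ → n(O₂) = 0.4477/4 = 0.1119 mol → 2.51 L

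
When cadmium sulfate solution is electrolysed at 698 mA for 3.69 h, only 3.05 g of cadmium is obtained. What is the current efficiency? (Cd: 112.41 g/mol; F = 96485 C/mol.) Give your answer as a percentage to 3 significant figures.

56.5%

Q = 0.698 × 13284 = 9272 C
n(e⁻) = 9272 / 96485 = 0.09610 mol
Cd²⁺ + 2e⁻ → Cd, so theoretical n(Cd) = 0.04805 mol → 5.401 g
Efficiency = 3.05 / 5.401 = 0.5647 = 56.5%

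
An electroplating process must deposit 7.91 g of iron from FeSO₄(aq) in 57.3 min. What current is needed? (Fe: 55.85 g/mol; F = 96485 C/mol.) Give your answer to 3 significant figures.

n(Fe) = 7.91 / 55.85 = 0.1416 mol
Fe²⁺ + 2e⁻ → Fe, so n(e⁻) = 2 × 0.1416 = 0.2832 mol
Q = 0.2832 × 96485 = 27320 C
I = Q / t = 27320 / 3438 s = 7.95 A

7.95 A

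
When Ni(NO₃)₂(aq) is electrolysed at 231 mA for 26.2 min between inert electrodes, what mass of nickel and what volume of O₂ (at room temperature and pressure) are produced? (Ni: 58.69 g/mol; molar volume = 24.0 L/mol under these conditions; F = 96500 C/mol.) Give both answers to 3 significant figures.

0.110 g Ni; 0.0226 L O₂

Q = 0.231 × 1572 = 363.1 C; n(e⁻) = 363.1 / 96500 = 0.003763 mol
Cathode: Ni²⁺ + 2e⁻ → Ni → n(Ni) = 0.003763/2 = 0.001882 mol → 0.110 g
Anode: 2H₂O → O₂ + 4H⁺ + 4e⁻ → n(O₂) = 0.003763/4 = 9.408×10^-4 mol → 0.0226 L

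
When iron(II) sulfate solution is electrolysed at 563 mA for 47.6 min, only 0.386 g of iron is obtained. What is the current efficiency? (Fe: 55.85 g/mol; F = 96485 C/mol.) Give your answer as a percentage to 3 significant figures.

Q = 0.563 × 2856 = 1608 C
n(e⁻) = 1608 / 96485 = 0.01667 mol
Fe²⁺ + 2e⁻ → Fe, so theoretical n(Fe) = 0.008335 mol → 0.4655 g
Efficiency = 0.386 / 0.4655 = 0.8292 = 82.9%

82.9%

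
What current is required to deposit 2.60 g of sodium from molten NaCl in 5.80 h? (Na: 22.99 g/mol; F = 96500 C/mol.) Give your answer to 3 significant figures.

0.523 A

n(Na) = 2.60 / 22.99 = 0.1131 mol
Na⁺ + e⁻ → Na, so n(e⁻) = 0.1131 mol
Q = 0.1131 × 96500 = 10910 C
I = Q / t = 10910 / 20880 s = 0.523 A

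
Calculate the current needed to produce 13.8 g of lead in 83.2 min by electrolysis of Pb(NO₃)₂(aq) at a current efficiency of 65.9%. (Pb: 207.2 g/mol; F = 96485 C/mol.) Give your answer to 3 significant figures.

3.91 A

n(Pb) = 13.8 / 207.2 = 0.06660 mol
Pb²⁺ + 2e⁻ → Pb, so n(e⁻) = 2 × 0.06660 = 0.1332 mol
Q = 0.1332 × 96485 / 0.659 = 19500 C
I = Q / t = 19500 / 4992 s = 3.91 A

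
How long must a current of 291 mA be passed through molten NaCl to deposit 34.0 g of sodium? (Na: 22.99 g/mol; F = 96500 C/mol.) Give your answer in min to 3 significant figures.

8170 min

n(Na) = 34.0 / 22.99 = 1.479 mol
Na⁺ + e⁻ → Na, so n(e⁻) = 1.479 mol
Q = 1.479 × 96500 = 1.427×10^5 C
t = Q / I = 1.427×10^5 / 0.291 = 4.904×10^5 s = 8170 min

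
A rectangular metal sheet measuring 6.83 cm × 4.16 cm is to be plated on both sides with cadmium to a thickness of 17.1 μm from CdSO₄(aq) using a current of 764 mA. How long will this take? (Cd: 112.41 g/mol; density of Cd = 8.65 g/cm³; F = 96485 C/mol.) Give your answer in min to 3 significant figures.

31.5 min

Plated area = 2 × 6.83 × 4.16 = 56.83 cm²
Volume = 56.83 × 17.1×10⁻⁴ cm = 0.09718 cm³
m(Cd) = 0.09718 × 8.65 = 0.8406 g
n(Cd) = 0.8406 / 112.41 = 0.007478 mol; n(e⁻) = 2 × 0.007478 = 0.01496 mol
Q = 0.01496 × 96485 = 1443 C
t = 1443 / 0.764 = 1889 s = 31.5 min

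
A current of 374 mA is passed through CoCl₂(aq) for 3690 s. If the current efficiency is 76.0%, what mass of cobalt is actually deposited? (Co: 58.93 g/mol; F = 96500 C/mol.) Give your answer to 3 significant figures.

0.320 g

Q = 0.374 × 3690 = 1380 C
n(e⁻) = 1380 / 96500 = 0.01430 mol
Co²⁺ + 2e⁻ → Co, so theoretical m(Co) = 0.007150 × 58.93 = 0.4213 g
Actual mass = 76.0% × 0.4213 = 0.320 g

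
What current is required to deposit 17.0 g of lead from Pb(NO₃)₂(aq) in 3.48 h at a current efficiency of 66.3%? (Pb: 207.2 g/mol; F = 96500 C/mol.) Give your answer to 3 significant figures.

n(Pb) = 17.0 / 207.2 = 0.08205 mol
Pb²⁺ + 2e⁻ → Pb, so n(e⁻) = 2 × 0.08205 = 0.1641 mol
Q = 0.1641 × 96500 / 0.663 = 23880 C
I = Q / t = 23880 / 12528 s = 1.91 A

1.91 A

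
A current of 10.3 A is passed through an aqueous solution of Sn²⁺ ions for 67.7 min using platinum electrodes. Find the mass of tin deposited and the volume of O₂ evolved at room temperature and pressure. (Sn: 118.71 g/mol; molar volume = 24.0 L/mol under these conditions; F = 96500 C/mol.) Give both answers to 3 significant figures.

Q = 10.3 × 4062 = 41840 C; n(e⁻) = 41840 / 96500 = 0.4336 mol
Cathode: Sn²⁺ + 2e⁻ → Sn → n(Sn) = 0.4336/2 = 0.2168 mol → 25.7 g
Anode: 2H₂O → O₂ + 4H⁺ + 4e⁻ → n(O₂) = 0.4336/4 = 0.1084 mol → 2.60 L

25.7 g Sn; 2.60 L O₂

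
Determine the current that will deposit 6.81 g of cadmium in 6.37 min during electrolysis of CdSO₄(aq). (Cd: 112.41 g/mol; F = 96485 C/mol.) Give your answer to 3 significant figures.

30.6 A

n(Cd) = 6.81 / 112.41 = 0.06058 mol
Cd²⁺ + 2e⁻ → Cd, so n(e⁻) = 2 × 0.06058 = 0.1212 mol
Q = 0.1212 × 96485 = 11690 C
I = Q / t = 11690 / 382.2 s = 30.6 A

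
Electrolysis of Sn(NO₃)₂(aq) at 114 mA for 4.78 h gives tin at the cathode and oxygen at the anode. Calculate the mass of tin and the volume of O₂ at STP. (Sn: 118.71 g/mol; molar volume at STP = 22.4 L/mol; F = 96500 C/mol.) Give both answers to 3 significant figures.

Q = 0.114 × 17208 = 1962 C; n(e⁻) = 1962 / 96500 = 0.02033 mol
Cathode: Sn²⁺ + 2e⁻ → Sn → n(Sn) = 0.02033/2 = 0.01017 mol → 1.21 g
Anode: 2H₂O → O₂ + 4H⁺ + 4e⁻ → n(O₂) = 0.02033/4 = 0.005083 mol → 0.114 L

1.21 g Sn; 0.114 L O₂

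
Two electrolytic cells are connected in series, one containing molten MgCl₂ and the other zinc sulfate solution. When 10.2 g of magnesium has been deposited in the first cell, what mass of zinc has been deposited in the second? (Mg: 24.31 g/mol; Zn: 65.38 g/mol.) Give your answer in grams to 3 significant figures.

27.4 g

n(Mg) = 10.2 / 24.31 = 0.4196 mol
Mg²⁺ + 2e⁻ → Mg, so n(e⁻) = 2 × 0.4196 = 0.8392 mol
In series, the same 0.8392 mol of electrons flows through the second cell.
Zn²⁺ + 2e⁻ → Zn, so n(Zn) = 0.8392 / 2 = 0.4196 mol
m(Zn) = 0.4196 × 65.38 = 27.4 g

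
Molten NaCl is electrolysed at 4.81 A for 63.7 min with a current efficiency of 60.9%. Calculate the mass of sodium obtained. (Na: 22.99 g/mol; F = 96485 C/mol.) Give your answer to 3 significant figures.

Q = 4.81 × 3822 = 18380 C
n(e⁻) = 18380 / 96485 = 0.1905 mol
Na⁺ + e⁻ → Na, so theoretical m(Na) = 0.1905 × 22.99 = 4.380 g
Actual mass = 60.9% × 4.380 = 2.67 g

2.67 g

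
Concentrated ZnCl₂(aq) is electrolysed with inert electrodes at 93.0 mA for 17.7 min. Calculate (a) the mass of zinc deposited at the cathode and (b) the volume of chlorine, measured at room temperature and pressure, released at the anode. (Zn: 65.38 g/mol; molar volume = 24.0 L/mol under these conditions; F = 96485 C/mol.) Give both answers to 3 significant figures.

0.0335 g Zn; 0.0123 L Cl₂

Q = 0.0930 × 1062 = 98.77 C; n(e⁻) = 98.77 / 96485 = 0.001024 mol
Cathode: Zn²⁺ + 2e⁻ → Zn → n(Zn) = 0.001024/2 = 5.120×10^-4 mol → 0.0335 g
Anode: 2Cl⁻ → Cl₂ + 2e⁻ → n(Cl₂) = 0.001024/2 = 5.120×10^-4 mol → 0.0123 L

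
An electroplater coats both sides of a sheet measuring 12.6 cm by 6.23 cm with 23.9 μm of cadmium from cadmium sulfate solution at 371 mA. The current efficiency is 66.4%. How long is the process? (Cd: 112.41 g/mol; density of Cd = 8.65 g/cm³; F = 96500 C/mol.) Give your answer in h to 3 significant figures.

6.28 h

Plated area = 2 × 12.6 × 6.23 = 157.0 cm²
Volume = 157.0 × 23.9×10⁻⁴ cm = 0.3752 cm³
m(Cd) = 0.3752 × 8.65 = 3.245 g
n(Cd) = 3.245 / 112.41 = 0.02887 mol; n(e⁻) = 2 × 0.02887 = 0.05774 mol
Q = 0.05774 × 96500 / 0.664 = 8391 C
t = 8391 / 0.371 = 22620 s = 6.28 h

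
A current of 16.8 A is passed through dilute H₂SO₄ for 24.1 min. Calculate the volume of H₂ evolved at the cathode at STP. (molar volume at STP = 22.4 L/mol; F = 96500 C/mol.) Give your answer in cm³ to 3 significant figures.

Q = It = 16.8 × 1446 = 24290 C
n(e⁻) = Q/F = 24290/96500 = 0.2517 mol
2H⁺ + 2e⁻ → H₂, so n(H₂) = 0.2517 / 2 = 0.1259 mol
V = 0.1259 × 22.4 = 2.820 L
= 2820 cm³

2820 cm³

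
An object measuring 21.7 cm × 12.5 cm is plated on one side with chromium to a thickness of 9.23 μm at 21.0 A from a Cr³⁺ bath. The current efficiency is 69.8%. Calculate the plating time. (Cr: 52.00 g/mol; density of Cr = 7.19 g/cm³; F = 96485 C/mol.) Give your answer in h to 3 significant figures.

0.190 h

Plated area = 21.7 × 12.5 = 271.3 cm²
Volume = 271.3 × 9.23×10⁻⁴ cm = 0.2504 cm³
m(Cr) = 0.2504 × 7.19 = 1.800 g
n(Cr) = 1.800 / 52.00 = 0.03462 mol; n(e⁻) = 3 × 0.03462 = 0.1039 mol
Q = 0.1039 × 96485 / 0.698 = 14360 C
t = 14360 / 21.0 = 683.8 s = 0.190 h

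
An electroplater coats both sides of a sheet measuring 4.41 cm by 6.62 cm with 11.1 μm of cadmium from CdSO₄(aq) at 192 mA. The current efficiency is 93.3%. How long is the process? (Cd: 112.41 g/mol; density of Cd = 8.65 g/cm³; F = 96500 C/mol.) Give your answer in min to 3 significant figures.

Plated area = 2 × 4.41 × 6.62 = 58.39 cm²
Volume = 58.39 × 11.1×10⁻⁴ cm = 0.06481 cm³
m(Cd) = 0.06481 × 8.65 = 0.5606 g
n(Cd) = 0.5606 / 112.41 = 0.004987 mol; n(e⁻) = 2 × 0.004987 = 0.009974 mol
Q = 0.009974 × 96500 / 0.933 = 1032 C
t = 1032 / 0.192 = 5375 s = 89.6 min

89.6 min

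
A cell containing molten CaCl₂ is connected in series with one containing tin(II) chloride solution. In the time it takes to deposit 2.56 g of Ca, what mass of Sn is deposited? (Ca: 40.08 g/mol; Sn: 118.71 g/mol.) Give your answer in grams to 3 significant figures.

7.58 g

n(Ca) = 2.56 / 40.08 = 0.06387 mol
Ca²⁺ + 2e⁻ → Ca, so n(e⁻) = 2 × 0.06387 = 0.1277 mol
The cells are in series, so the same charge (and hence the same n(e⁻) = 0.1277 mol) passes through both.
Sn²⁺ + 2e⁻ → Sn, so n(Sn) = 0.1277 / 2 = 0.06385 mol
m(Sn) = 0.06385 × 118.71 = 7.58 g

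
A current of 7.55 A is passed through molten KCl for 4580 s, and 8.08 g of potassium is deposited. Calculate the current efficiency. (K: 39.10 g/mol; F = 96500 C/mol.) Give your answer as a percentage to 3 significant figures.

Q = 7.55 × 4580 = 34580 C
n(e⁻) = 34580 / 96500 = 0.3583 mol
K⁺ + e⁻ → K, so theoretical n(K) = 0.3583 mol → 14.01 g
Efficiency = 8.08 / 14.01 = 0.5767 = 57.7%

57.7%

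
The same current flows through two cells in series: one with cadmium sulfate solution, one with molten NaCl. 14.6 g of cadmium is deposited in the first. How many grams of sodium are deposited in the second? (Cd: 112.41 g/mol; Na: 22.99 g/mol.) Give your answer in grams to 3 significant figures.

5.97 g

n(Cd) = 14.6 / 112.41 = 0.1299 mol
Cd²⁺ + 2e⁻ → Cd, so n(e⁻) = 2 × 0.1299 = 0.2598 mol
Same current for the same time ⇒ same n(e⁻) = 0.2598 mol in both cells.
Na⁺ + e⁻ → Na, so n(Na) = 0.2598 mol
m(Na) = 0.2598 × 22.99 = 5.97 g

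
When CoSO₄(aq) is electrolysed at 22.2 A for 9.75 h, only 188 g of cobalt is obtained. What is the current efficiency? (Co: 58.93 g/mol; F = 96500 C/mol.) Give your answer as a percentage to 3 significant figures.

79.0%

Q = 22.2 × 35100 = 7.792×10^5 C
n(e⁻) = 7.792×10^5 / 96500 = 8.075 mol
Co²⁺ + 2e⁻ → Co, so theoretical n(Co) = 4.038 mol → 238.0 g
Efficiency = 188 / 238.0 = 0.7899 = 79.0%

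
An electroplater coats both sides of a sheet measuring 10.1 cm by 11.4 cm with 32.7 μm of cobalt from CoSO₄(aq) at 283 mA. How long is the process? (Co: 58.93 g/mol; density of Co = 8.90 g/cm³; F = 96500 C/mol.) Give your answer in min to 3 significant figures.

Plated area = 2 × 10.1 × 11.4 = 230.3 cm²
Volume = 230.3 × 32.7×10⁻⁴ cm = 0.7531 cm³
m(Co) = 0.7531 × 8.90 = 6.703 g
n(Co) = 6.703 / 58.93 = 0.1137 mol; n(e⁻) = 2 × 0.1137 = 0.2274 mol
Q = 0.2274 × 96500 = 21940 C
t = 21940 / 0.283 = 77530 s = 1290 min

1290 min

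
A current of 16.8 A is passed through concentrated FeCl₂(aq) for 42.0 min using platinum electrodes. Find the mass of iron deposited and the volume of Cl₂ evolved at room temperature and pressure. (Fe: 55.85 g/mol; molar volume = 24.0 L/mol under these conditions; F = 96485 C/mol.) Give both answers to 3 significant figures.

12.3 g Fe; 5.27 L Cl₂

Q = 16.8 × 2520 = 42340 C; n(e⁻) = 42340 / 96485 = 0.4388 mol
Cathode: Fe²⁺ + 2e⁻ → Fe → n(Fe) = 0.4388/2 = 0.2194 mol → 12.3 g
Anode: 2Cl⁻ → Cl₂ + 2e⁻ → n(Cl₂) = 0.4388/2 = 0.2194 mol → 5.27 L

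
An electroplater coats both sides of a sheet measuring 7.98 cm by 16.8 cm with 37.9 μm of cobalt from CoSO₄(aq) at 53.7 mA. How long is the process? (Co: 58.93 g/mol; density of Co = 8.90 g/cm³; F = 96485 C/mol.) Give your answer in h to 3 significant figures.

Plated area = 2 × 7.98 × 16.8 = 268.1 cm²
Volume = 268.1 × 37.9×10⁻⁴ cm = 1.016 cm³
m(Co) = 1.016 × 8.90 = 9.042 g
n(Co) = 9.042 / 58.93 = 0.1534 mol; n(e⁻) = 2 × 0.1534 = 0.3068 mol
Q = 0.3068 × 96485 = 29600 C
t = 29600 / 0.0537 = 5.512×10^5 s = 153 h

153 h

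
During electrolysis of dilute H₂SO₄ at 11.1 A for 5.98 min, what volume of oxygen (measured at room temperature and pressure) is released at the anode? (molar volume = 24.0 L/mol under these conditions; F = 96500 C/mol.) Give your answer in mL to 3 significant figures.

248 mL

Q = It = 11.1 × 358.8 = 3983 C
Moles of electrons = 3983 / 96500 = 0.04127 mol
2H₂O → O₂ + 4H⁺ + 4e⁻, so n(O₂) = 0.04127 / 4 = 0.01032 mol
V = 0.01032 × 24.0 = 0.2477 L
= 248 mL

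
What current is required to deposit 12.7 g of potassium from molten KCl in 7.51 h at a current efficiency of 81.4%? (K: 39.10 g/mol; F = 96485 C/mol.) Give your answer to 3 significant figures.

n(K) = 12.7 / 39.10 = 0.3248 mol
K⁺ + e⁻ → K, so n(e⁻) = 0.3248 mol
Q = 0.3248 × 96485 / 0.814 = 38500 C
I = Q / t = 38500 / 27036 s = 1.42 A

1.42 A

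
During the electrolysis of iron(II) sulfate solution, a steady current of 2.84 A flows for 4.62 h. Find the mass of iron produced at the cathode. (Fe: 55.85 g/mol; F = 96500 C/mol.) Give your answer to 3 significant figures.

13.7 g

Q = It = 2.84 × 16632 = 47230 C
Moles of electrons = 47230 / 96500 = 0.4894 mol
Fe²⁺ + 2e⁻ → Fe, so n(Fe) = 0.4894 / 2 = 0.2447 mol
m = 0.2447 × 55.85 = 13.7 g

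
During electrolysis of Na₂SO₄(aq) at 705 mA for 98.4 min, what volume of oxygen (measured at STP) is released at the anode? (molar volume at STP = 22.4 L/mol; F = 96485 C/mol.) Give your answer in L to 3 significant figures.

Q = 0.705 A × 5904 s = 4162 C
n(e⁻) = Q/F = 4162/96485 = 0.04314 mol
2H₂O → O₂ + 4H⁺ + 4e⁻, so n(O₂) = 0.04314 / 4 = 0.01079 mol
V = 0.01079 × 22.4 = 0.2417 L

0.242 L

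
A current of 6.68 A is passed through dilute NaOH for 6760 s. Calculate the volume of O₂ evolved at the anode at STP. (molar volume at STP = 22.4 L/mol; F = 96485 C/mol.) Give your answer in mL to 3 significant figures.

Charge passed = 6.68 × 6760 = 45160 C
Moles of electrons = 45160 / 96485 = 0.4681 mol
2H₂O → O₂ + 4H⁺ + 4e⁻, so n(O₂) = 0.4681 / 4 = 0.1170 mol
V = 0.1170 × 22.4 = 2.621 L
= 2620 mL

2620 mL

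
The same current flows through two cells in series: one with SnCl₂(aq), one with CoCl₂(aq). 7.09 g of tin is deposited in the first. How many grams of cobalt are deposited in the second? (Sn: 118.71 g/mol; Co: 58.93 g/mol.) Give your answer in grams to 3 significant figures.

n(Sn) = 7.09 / 118.71 = 0.05973 mol
Sn²⁺ + 2e⁻ → Sn, so n(e⁻) = 2 × 0.05973 = 0.1195 mol
Same current for the same time ⇒ same n(e⁻) = 0.1195 mol in both cells.
Co²⁺ + 2e⁻ → Co, so n(Co) = 0.1195 / 2 = 0.05975 mol
m(Co) = 0.05975 × 58.93 = 3.52 g

3.52 g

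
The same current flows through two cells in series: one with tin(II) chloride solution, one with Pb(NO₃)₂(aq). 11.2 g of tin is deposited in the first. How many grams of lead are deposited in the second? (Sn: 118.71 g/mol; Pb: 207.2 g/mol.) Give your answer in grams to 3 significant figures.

19.5 g

n(Sn) = 11.2 / 118.71 = 0.09435 mol
Sn²⁺ + 2e⁻ → Sn, so n(e⁻) = 2 × 0.09435 = 0.1887 mol
The cells are in series, so the same charge (and hence the same n(e⁻) = 0.1887 mol) passes through both.
Pb²⁺ + 2e⁻ → Pb, so n(Pb) = 0.1887 / 2 = 0.09435 mol
m(Pb) = 0.09435 × 207.2 = 19.5 g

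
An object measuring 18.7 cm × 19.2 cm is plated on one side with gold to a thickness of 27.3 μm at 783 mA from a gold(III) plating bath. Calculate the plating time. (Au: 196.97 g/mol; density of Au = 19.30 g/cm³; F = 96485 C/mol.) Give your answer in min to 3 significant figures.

592 min

Plated area = 18.7 × 19.2 = 359.0 cm²
Volume = 359.0 × 27.3×10⁻⁴ cm = 0.9801 cm³
m(Au) = 0.9801 × 19.30 = 18.92 g
n(Au) = 18.92 / 196.97 = 0.09606 mol; n(e⁻) = 3 × 0.09606 = 0.2882 mol
Q = 0.2882 × 96485 = 27810 C
t = 27810 / 0.783 = 35520 s = 592 min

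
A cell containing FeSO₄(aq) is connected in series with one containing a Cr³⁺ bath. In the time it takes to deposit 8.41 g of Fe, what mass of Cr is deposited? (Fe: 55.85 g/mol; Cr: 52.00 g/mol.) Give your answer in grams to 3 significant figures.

n(Fe) = 8.41 / 55.85 = 0.1506 mol
Fe²⁺ + 2e⁻ → Fe, so n(e⁻) = 2 × 0.1506 = 0.3012 mol
In series, the same 0.3012 mol of electrons flows through the second cell.
Cr³⁺ + 3e⁻ → Cr, so n(Cr) = 0.3012 / 3 = 0.1004 mol
m(Cr) = 0.1004 × 52.00 = 5.22 g

5.22 g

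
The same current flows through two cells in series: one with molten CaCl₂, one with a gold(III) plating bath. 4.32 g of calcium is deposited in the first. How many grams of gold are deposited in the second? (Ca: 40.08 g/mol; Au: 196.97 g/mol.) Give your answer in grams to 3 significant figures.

14.2 g

n(Ca) = 4.32 / 40.08 = 0.1078 mol
Ca²⁺ + 2e⁻ → Ca, so n(e⁻) = 2 × 0.1078 = 0.2156 mol
The cells are in series, so the same charge (and hence the same n(e⁻) = 0.2156 mol) passes through both.
Au³⁺ + 3e⁻ → Au, so n(Au) = 0.2156 / 3 = 0.07187 mol
m(Au) = 0.07187 × 196.97 = 14.2 g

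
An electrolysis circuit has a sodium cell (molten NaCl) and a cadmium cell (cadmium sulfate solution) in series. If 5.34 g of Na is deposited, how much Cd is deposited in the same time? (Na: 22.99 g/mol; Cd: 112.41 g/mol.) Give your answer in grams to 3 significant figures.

13.1 g

n(Na) = 5.34 / 22.99 = 0.2323 mol
Na⁺ + e⁻ → Na, so n(e⁻) = 0.2323 mol
The cells are in series, so the same charge (and hence the same n(e⁻) = 0.2323 mol) passes through both.
Cd²⁺ + 2e⁻ → Cd, so n(Cd) = 0.2323 / 2 = 0.1162 mol
m(Cd) = 0.1162 × 112.41 = 13.1 g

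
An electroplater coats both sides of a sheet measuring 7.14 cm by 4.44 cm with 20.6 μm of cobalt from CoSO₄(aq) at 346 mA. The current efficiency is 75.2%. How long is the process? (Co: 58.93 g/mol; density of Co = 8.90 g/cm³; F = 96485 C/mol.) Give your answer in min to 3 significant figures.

244 min

Plated area = 2 × 7.14 × 4.44 = 63.40 cm²
Volume = 63.40 × 20.6×10⁻⁴ cm = 0.1306 cm³
m(Co) = 0.1306 × 8.90 = 1.162 g
n(Co) = 1.162 / 58.93 = 0.01972 mol; n(e⁻) = 2 × 0.01972 = 0.03944 mol
Q = 0.03944 × 96485 / 0.752 = 5060 C
t = 5060 / 0.346 = 14620 s = 244 min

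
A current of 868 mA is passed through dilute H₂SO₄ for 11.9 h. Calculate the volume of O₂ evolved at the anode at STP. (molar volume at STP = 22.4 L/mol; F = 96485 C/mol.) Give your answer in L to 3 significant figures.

2.16 L

Q = It = 0.868 × 42840 = 37190 C
n(e⁻) = Q/F = 37190/96485 = 0.3854 mol
2H₂O → O₂ + 4H⁺ + 4e⁻, so n(O₂) = 0.3854 / 4 = 0.09635 mol
V = 0.09635 × 22.4 = 2.158 L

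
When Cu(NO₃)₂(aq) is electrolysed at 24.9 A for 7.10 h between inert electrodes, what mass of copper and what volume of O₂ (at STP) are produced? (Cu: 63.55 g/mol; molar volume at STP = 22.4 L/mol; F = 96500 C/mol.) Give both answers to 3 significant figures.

210 g Cu; 36.9 L O₂

Q = 24.9 × 25560 = 6.364×10^5 C; n(e⁻) = 6.364×10^5 / 96500 = 6.595 mol
Cathode: Cu²⁺ + 2e⁻ → Cu → n(Cu) = 6.595/2 = 3.298 mol → 210 g
Anode: 2H₂O → O₂ + 4H⁺ + 4e⁻ → n(O₂) = 6.595/4 = 1.649 mol → 36.9 L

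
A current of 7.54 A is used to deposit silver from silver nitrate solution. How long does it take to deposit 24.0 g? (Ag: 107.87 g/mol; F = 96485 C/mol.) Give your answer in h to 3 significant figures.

n(Ag) = 24.0 / 107.87 = 0.2225 mol
Ag⁺ + e⁻ → Ag, so n(e⁻) = 0.2225 mol
Q = 0.2225 × 96485 = 21470 C
t = Q / I = 21470 / 7.54 = 2847 s = 0.791 h

0.791 h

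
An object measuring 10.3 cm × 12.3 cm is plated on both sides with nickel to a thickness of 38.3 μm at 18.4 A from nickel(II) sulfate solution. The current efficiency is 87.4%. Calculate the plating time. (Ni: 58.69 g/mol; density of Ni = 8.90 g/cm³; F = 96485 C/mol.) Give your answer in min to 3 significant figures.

29.4 min

Plated area = 2 × 10.3 × 12.3 = 253.4 cm²
Volume = 253.4 × 38.3×10⁻⁴ cm = 0.9705 cm³
m(Ni) = 0.9705 × 8.90 = 8.637 g
n(Ni) = 8.637 / 58.69 = 0.1472 mol; n(e⁻) = 2 × 0.1472 = 0.2944 mol
Q = 0.2944 × 96485 / 0.874 = 32500 C
t = 32500 / 18.4 = 1766 s = 29.4 min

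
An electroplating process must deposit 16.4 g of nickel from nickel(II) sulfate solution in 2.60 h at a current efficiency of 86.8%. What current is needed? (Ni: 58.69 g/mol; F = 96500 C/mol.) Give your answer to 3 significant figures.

n(Ni) = 16.4 / 58.69 = 0.2794 mol
Ni²⁺ + 2e⁻ → Ni, so n(e⁻) = 2 × 0.2794 = 0.5588 mol
Q = 0.5588 × 96500 / 0.868 = 62120 C
I = Q / t = 62120 / 9360 s = 6.64 A

6.64 A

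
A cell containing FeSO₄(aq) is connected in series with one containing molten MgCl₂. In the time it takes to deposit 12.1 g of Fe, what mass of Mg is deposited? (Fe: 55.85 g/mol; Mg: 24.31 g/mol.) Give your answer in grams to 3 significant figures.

5.27 g

n(Fe) = 12.1 / 55.85 = 0.2167 mol
Fe²⁺ + 2e⁻ → Fe, so n(e⁻) = 2 × 0.2167 = 0.4334 mol
Since the cells are in series, n(e⁻) in the Mg cell is also 0.4334 mol.
Mg²⁺ + 2e⁻ → Mg, so n(Mg) = 0.4334 / 2 = 0.2167 mol
m(Mg) = 0.2167 × 24.31 = 5.27 g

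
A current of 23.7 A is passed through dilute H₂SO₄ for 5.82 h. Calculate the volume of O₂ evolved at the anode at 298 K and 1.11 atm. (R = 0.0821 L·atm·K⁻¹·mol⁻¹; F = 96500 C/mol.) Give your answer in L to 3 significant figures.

Charge passed = 23.7 × 20952 = 4.966×10^5 C
n(e⁻) = Q/F = 4.966×10^5/96500 = 5.146 mol
2H₂O → O₂ + 4H⁺ + 4e⁻, so n(O₂) = 5.146 / 4 = 1.287 mol
V = nRT/P = 1.287 × 0.0821 × 298 / 1.11 = 28.37 L

28.4 L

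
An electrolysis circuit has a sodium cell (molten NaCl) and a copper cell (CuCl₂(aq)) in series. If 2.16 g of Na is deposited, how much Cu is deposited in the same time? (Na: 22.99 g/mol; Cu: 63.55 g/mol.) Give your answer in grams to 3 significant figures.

n(Na) = 2.16 / 22.99 = 0.09395 mol
Na⁺ + e⁻ → Na, so n(e⁻) = 0.09395 mol
Since the cells are in series, n(e⁻) in the Cu cell is also 0.09395 mol.
Cu²⁺ + 2e⁻ → Cu, so n(Cu) = 0.09395 / 2 = 0.04698 mol
m(Cu) = 0.04698 × 63.55 = 2.99 g

2.99 g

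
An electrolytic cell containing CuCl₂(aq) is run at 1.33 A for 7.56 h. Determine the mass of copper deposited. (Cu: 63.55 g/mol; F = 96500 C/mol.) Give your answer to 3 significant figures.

11.9 g

Charge passed = 1.33 × 27216 = 36200 C
Moles of electrons = 36200 / 96500 = 0.3751 mol
Cu²⁺ + 2e⁻ → Cu, so n(Cu) = 0.3751 / 2 = 0.1876 mol
m = 0.1876 × 63.55 = 11.9 g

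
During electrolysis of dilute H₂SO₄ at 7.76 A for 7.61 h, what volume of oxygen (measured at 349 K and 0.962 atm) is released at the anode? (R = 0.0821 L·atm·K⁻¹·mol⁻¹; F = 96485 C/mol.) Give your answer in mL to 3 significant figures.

16400 mL

Q = 7.76 A × 27396 s = 2.126×10^5 C
n(e⁻) = Q/F = 2.126×10^5/96485 = 2.203 mol
2H₂O → O₂ + 4H⁺ + 4e⁻, so n(O₂) = 2.203 / 4 = 0.5508 mol
V = nRT/P = 0.5508 × 0.0821 × 349 / 0.962 = 16.41 L
= 16400 mL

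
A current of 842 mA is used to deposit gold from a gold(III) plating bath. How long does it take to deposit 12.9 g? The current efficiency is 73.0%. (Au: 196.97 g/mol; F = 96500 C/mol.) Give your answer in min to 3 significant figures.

n(Au) = 12.9 / 196.97 = 0.06549 mol
Au³⁺ + 3e⁻ → Au, so n(e⁻) = 3 × 0.06549 = 0.1965 mol
Q = 0.1965 × 96500 / 0.730 = 25980 C
t = Q / I = 25980 / 0.842 = 30860 s = 514 min

514 min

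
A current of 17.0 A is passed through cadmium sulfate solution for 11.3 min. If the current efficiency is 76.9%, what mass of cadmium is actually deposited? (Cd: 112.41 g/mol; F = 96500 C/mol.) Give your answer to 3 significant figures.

5.16 g

Q = 17.0 × 678 = 11530 C
n(e⁻) = 11530 / 96500 = 0.1195 mol
Cd²⁺ + 2e⁻ → Cd, so theoretical m(Cd) = 0.05975 × 112.41 = 6.716 g
Actual mass = 76.9% × 6.716 = 5.16 g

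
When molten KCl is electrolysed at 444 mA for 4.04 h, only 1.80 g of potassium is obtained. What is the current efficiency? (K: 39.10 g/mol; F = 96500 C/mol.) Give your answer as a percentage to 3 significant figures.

Q = 0.444 × 14544 = 6458 C
n(e⁻) = 6458 / 96500 = 0.06692 mol
K⁺ + e⁻ → K, so theoretical n(K) = 0.06692 mol → 2.617 g
Efficiency = 1.80 / 2.617 = 0.6878 = 68.8%

68.8%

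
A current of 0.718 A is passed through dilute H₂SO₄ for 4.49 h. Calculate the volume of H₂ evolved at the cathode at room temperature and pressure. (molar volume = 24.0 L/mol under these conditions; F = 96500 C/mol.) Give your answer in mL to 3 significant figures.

Q = 0.718 A × 16164 s = 11610 C
n(e⁻) = Q/F = 11610/96500 = 0.1203 mol
2H⁺ + 2e⁻ → H₂, so n(H₂) = 0.1203 / 2 = 0.06015 mol
V = 0.06015 × 24.0 = 1.444 L
= 1440 mL

1440 mL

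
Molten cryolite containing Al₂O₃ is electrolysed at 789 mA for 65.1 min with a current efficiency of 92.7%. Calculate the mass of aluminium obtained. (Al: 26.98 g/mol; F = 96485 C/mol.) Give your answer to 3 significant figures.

0.266 g

Q = 0.789 × 3906 = 3082 C
n(e⁻) = 3082 / 96485 = 0.03194 mol
Al³⁺ + 3e⁻ → Al, so theoretical m(Al) = 0.01065 × 26.98 = 0.2873 g
Actual mass = 92.7% × 0.2873 = 0.266 g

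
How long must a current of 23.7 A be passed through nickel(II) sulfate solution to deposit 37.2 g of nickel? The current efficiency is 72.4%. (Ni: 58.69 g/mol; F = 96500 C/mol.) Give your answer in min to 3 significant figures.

n(Ni) = 37.2 / 58.69 = 0.6338 mol
Ni²⁺ + 2e⁻ → Ni, so n(e⁻) = 2 × 0.6338 = 1.268 mol
Q = 1.268 × 96500 / 0.724 = 1.690×10^5 C
t = Q / I = 1.690×10^5 / 23.7 = 7131 s = 119 min

119 min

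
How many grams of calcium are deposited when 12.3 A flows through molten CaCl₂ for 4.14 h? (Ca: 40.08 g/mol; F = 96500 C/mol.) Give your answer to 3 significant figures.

38.1 g

Charge passed = 12.3 × 14904 = 1.833×10^5 C
n(e⁻) = 1.833×10^5 / 96500 = 1.899 mol
Ca²⁺ + 2e⁻ → Ca, so n(Ca) = 1.899 / 2 = 0.9495 mol
m = 0.9495 × 40.08 = 38.1 g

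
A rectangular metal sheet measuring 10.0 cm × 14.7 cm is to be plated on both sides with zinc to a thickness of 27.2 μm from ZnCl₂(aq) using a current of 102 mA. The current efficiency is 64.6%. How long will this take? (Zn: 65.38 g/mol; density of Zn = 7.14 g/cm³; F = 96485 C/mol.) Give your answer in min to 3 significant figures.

4260 min

Plated area = 2 × 10.0 × 14.7 = 294.0 cm²
Volume = 294.0 × 27.2×10⁻⁴ cm = 0.7997 cm³
m(Zn) = 0.7997 × 7.14 = 5.710 g
n(Zn) = 5.710 / 65.38 = 0.08734 mol; n(e⁻) = 2 × 0.08734 = 0.1747 mol
Q = 0.1747 × 96485 / 0.646 = 26090 C
t = 26090 / 0.102 = 2.558×10^5 s = 4260 min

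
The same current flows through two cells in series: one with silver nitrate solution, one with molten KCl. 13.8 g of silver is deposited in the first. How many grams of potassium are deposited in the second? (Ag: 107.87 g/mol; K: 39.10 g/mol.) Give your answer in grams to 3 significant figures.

n(Ag) = 13.8 / 107.87 = 0.1279 mol
Ag⁺ + e⁻ → Ag, so n(e⁻) = 0.1279 mol
In series, the same 0.1279 mol of electrons flows through the second cell.
K⁺ + e⁻ → K, so n(K) = 0.1279 mol
m(K) = 0.1279 × 39.10 = 5.00 g

5.00 g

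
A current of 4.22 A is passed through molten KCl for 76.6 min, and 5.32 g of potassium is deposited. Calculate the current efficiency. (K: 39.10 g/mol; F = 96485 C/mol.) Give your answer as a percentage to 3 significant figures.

Q = 4.22 × 4596 = 19400 C
n(e⁻) = 19400 / 96485 = 0.2011 mol
K⁺ + e⁻ → K, so theoretical n(K) = 0.2011 mol → 7.863 g
Efficiency = 5.32 / 7.863 = 0.6766 = 67.7%

67.7%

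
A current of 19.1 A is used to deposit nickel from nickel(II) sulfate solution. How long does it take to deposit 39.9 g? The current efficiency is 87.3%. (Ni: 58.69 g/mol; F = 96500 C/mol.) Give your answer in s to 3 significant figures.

n(Ni) = 39.9 / 58.69 = 0.6798 mol
Ni²⁺ + 2e⁻ → Ni, so n(e⁻) = 2 × 0.6798 = 1.360 mol
Q = 1.360 × 96500 / 0.873 = 1.503×10^5 C
t = Q / I = 1.503×10^5 / 19.1 = 7869 s

7870 s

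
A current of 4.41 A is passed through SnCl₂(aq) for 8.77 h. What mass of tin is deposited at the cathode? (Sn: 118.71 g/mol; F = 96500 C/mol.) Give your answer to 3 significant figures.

85.6 g

Q = 4.41 A × 31572 s = 1.392×10^5 C
Moles of electrons = 1.392×10^5 / 96500 = 1.442 mol
Sn²⁺ + 2e⁻ → Sn, so n(Sn) = 1.442 / 2 = 0.7210 mol
m = 0.7210 × 118.71 = 85.6 g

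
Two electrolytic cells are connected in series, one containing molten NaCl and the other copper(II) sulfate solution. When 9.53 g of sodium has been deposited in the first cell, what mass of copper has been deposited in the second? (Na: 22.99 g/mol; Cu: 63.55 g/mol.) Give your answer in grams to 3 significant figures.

n(Na) = 9.53 / 22.99 = 0.4145 mol
Na⁺ + e⁻ → Na, so n(e⁻) = 0.4145 mol
The cells are in series, so the same charge (and hence the same n(e⁻) = 0.4145 mol) passes through both.
Cu²⁺ + 2e⁻ → Cu, so n(Cu) = 0.4145 / 2 = 0.2073 mol
m(Cu) = 0.2073 × 63.55 = 13.2 g

13.2 g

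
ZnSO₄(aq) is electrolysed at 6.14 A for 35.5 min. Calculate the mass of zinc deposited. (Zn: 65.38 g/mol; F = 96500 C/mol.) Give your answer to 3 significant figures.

4.43 g

Q = It = 6.14 × 2130 = 13080 C
n(e⁻) = 13080 / 96500 = 0.1355 mol
Zn²⁺ + 2e⁻ → Zn, so n(Zn) = 0.1355 / 2 = 0.06775 mol
m = 0.06775 × 65.38 = 4.43 g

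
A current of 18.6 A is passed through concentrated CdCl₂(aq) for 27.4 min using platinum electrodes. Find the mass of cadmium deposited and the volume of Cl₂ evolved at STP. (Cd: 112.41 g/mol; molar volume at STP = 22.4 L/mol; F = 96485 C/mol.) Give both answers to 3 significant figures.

17.8 g Cd; 3.55 L Cl₂

Q = 18.6 × 1644 = 30580 C; n(e⁻) = 30580 / 96485 = 0.3169 mol
Cathode: Cd²⁺ + 2e⁻ → Cd → n(Cd) = 0.3169/2 = 0.1585 mol → 17.8 g
Anode: 2Cl⁻ → Cl₂ + 2e⁻ → n(Cl₂) = 0.3169/2 = 0.1585 mol → 3.55 L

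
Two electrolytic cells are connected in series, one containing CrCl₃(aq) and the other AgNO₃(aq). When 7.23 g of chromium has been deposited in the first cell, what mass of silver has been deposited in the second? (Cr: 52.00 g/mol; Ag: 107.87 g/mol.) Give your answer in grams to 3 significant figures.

n(Cr) = 7.23 / 52.00 = 0.1390 mol
Cr³⁺ + 3e⁻ → Cr, so n(e⁻) = 3 × 0.1390 = 0.4170 mol
Since the cells are in series, n(e⁻) in the Ag cell is also 0.4170 mol.
Ag⁺ + e⁻ → Ag, so n(Ag) = 0.4170 mol
m(Ag) = 0.4170 × 107.87 = 45.0 g

45.0 g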